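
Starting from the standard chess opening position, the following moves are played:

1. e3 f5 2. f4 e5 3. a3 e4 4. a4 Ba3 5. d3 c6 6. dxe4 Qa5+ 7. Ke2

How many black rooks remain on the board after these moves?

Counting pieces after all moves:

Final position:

  a b c d e f g h
  ─────────────────
8│♜ ♞ ♝ · ♚ · ♞ ♜│8
7│♟ ♟ · ♟ · · ♟ ♟│7
6│· · ♟ · · · · ·│6
5│♛ · · · · ♟ · ·│5
4│♙ · · · ♙ ♙ · ·│4
3│♝ · · · ♙ · · ·│3
2│· ♙ ♙ · ♔ · ♙ ♙│2
1│♖ ♘ ♗ ♕ · ♗ ♘ ♖│1
  ─────────────────
  a b c d e f g h


2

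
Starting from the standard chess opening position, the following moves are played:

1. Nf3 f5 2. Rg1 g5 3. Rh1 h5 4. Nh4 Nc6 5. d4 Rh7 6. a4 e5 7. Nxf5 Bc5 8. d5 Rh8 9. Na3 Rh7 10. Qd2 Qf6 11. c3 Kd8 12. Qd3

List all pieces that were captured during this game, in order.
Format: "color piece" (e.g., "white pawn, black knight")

Tracking captures:
  Nxf5: captured black pawn

black pawn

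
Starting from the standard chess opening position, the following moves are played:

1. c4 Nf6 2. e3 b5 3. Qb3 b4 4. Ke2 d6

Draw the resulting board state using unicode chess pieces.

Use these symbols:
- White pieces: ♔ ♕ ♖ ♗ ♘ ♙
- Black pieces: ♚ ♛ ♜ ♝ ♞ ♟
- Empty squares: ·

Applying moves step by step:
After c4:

♜ ♞ ♝ ♛ ♚ ♝ ♞ ♜
♟ ♟ ♟ ♟ ♟ ♟ ♟ ♟
· · · · · · · ·
· · · · · · · ·
· · ♙ · · · · ·
· · · · · · · ·
♙ ♙ · ♙ ♙ ♙ ♙ ♙
♖ ♘ ♗ ♕ ♔ ♗ ♘ ♖


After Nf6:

♜ ♞ ♝ ♛ ♚ ♝ · ♜
♟ ♟ ♟ ♟ ♟ ♟ ♟ ♟
· · · · · ♞ · ·
· · · · · · · ·
· · ♙ · · · · ·
· · · · · · · ·
♙ ♙ · ♙ ♙ ♙ ♙ ♙
♖ ♘ ♗ ♕ ♔ ♗ ♘ ♖


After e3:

♜ ♞ ♝ ♛ ♚ ♝ · ♜
♟ ♟ ♟ ♟ ♟ ♟ ♟ ♟
· · · · · ♞ · ·
· · · · · · · ·
· · ♙ · · · · ·
· · · · ♙ · · ·
♙ ♙ · ♙ · ♙ ♙ ♙
♖ ♘ ♗ ♕ ♔ ♗ ♘ ♖


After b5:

♜ ♞ ♝ ♛ ♚ ♝ · ♜
♟ · ♟ ♟ ♟ ♟ ♟ ♟
· · · · · ♞ · ·
· ♟ · · · · · ·
· · ♙ · · · · ·
· · · · ♙ · · ·
♙ ♙ · ♙ · ♙ ♙ ♙
♖ ♘ ♗ ♕ ♔ ♗ ♘ ♖


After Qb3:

♜ ♞ ♝ ♛ ♚ ♝ · ♜
♟ · ♟ ♟ ♟ ♟ ♟ ♟
· · · · · ♞ · ·
· ♟ · · · · · ·
· · ♙ · · · · ·
· ♕ · · ♙ · · ·
♙ ♙ · ♙ · ♙ ♙ ♙
♖ ♘ ♗ · ♔ ♗ ♘ ♖


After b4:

♜ ♞ ♝ ♛ ♚ ♝ · ♜
♟ · ♟ ♟ ♟ ♟ ♟ ♟
· · · · · ♞ · ·
· · · · · · · ·
· ♟ ♙ · · · · ·
· ♕ · · ♙ · · ·
♙ ♙ · ♙ · ♙ ♙ ♙
♖ ♘ ♗ · ♔ ♗ ♘ ♖


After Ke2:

♜ ♞ ♝ ♛ ♚ ♝ · ♜
♟ · ♟ ♟ ♟ ♟ ♟ ♟
· · · · · ♞ · ·
· · · · · · · ·
· ♟ ♙ · · · · ·
· ♕ · · ♙ · · ·
♙ ♙ · ♙ ♔ ♙ ♙ ♙
♖ ♘ ♗ · · ♗ ♘ ♖


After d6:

♜ ♞ ♝ ♛ ♚ ♝ · ♜
♟ · ♟ · ♟ ♟ ♟ ♟
· · · ♟ · ♞ · ·
· · · · · · · ·
· ♟ ♙ · · · · ·
· ♕ · · ♙ · · ·
♙ ♙ · ♙ ♔ ♙ ♙ ♙
♖ ♘ ♗ · · ♗ ♘ ♖



  a b c d e f g h
  ─────────────────
8│♜ ♞ ♝ ♛ ♚ ♝ · ♜│8
7│♟ · ♟ · ♟ ♟ ♟ ♟│7
6│· · · ♟ · ♞ · ·│6
5│· · · · · · · ·│5
4│· ♟ ♙ · · · · ·│4
3│· ♕ · · ♙ · · ·│3
2│♙ ♙ · ♙ ♔ ♙ ♙ ♙│2
1│♖ ♘ ♗ · · ♗ ♘ ♖│1
  ─────────────────
  a b c d e f g h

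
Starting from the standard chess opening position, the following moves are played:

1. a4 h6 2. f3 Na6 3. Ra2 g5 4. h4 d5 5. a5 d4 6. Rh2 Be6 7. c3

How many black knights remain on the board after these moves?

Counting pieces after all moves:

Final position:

  a b c d e f g h
  ─────────────────
8│♜ · · ♛ ♚ ♝ ♞ ♜│8
7│♟ ♟ ♟ · ♟ ♟ · ·│7
6│♞ · · · ♝ · · ♟│6
5│♙ · · · · · ♟ ·│5
4│· · · ♟ · · · ♙│4
3│· · ♙ · · ♙ · ·│3
2│♖ ♙ · ♙ ♙ · ♙ ♖│2
1│· ♘ ♗ ♕ ♔ ♗ ♘ ·│1
  ─────────────────
  a b c d e f g h


2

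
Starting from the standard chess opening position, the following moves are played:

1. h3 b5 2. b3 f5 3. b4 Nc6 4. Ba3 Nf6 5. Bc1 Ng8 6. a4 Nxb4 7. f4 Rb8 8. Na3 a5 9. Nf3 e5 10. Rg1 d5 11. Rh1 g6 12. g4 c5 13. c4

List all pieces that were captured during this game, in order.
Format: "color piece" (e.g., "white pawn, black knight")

Tracking captures:
  Nxb4: captured white pawn

white pawn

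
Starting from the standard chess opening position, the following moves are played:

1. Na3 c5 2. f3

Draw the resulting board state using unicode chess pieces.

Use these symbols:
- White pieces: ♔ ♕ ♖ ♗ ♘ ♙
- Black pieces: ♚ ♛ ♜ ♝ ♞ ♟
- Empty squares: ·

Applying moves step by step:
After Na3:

♜ ♞ ♝ ♛ ♚ ♝ ♞ ♜
♟ ♟ ♟ ♟ ♟ ♟ ♟ ♟
· · · · · · · ·
· · · · · · · ·
· · · · · · · ·
♘ · · · · · · ·
♙ ♙ ♙ ♙ ♙ ♙ ♙ ♙
♖ · ♗ ♕ ♔ ♗ ♘ ♖


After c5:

♜ ♞ ♝ ♛ ♚ ♝ ♞ ♜
♟ ♟ · ♟ ♟ ♟ ♟ ♟
· · · · · · · ·
· · ♟ · · · · ·
· · · · · · · ·
♘ · · · · · · ·
♙ ♙ ♙ ♙ ♙ ♙ ♙ ♙
♖ · ♗ ♕ ♔ ♗ ♘ ♖


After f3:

♜ ♞ ♝ ♛ ♚ ♝ ♞ ♜
♟ ♟ · ♟ ♟ ♟ ♟ ♟
· · · · · · · ·
· · ♟ · · · · ·
· · · · · · · ·
♘ · · · · ♙ · ·
♙ ♙ ♙ ♙ ♙ · ♙ ♙
♖ · ♗ ♕ ♔ ♗ ♘ ♖



  a b c d e f g h
  ─────────────────
8│♜ ♞ ♝ ♛ ♚ ♝ ♞ ♜│8
7│♟ ♟ · ♟ ♟ ♟ ♟ ♟│7
6│· · · · · · · ·│6
5│· · ♟ · · · · ·│5
4│· · · · · · · ·│4
3│♘ · · · · ♙ · ·│3
2│♙ ♙ ♙ ♙ ♙ · ♙ ♙│2
1│♖ · ♗ ♕ ♔ ♗ ♘ ♖│1
  ─────────────────
  a b c d e f g h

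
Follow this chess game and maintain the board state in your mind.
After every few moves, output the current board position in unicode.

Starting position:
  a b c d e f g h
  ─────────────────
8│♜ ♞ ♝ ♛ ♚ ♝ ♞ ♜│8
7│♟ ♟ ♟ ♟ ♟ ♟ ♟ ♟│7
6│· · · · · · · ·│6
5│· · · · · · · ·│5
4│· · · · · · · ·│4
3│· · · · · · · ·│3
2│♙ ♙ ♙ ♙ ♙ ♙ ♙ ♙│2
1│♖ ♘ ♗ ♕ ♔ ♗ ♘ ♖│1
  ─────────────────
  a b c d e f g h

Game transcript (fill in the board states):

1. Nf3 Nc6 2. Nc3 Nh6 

  a b c d e f g h
  ─────────────────
8│♜ · ♝ ♛ ♚ ♝ · ♜│8
7│♟ ♟ ♟ ♟ ♟ ♟ ♟ ♟│7
6│· · ♞ · · · · ♞│6
5│· · · · · · · ·│5
4│· · · · · · · ·│4
3│· · ♘ · · ♘ · ·│3
2│♙ ♙ ♙ ♙ ♙ ♙ ♙ ♙│2
1│♖ · ♗ ♕ ♔ ♗ · ♖│1
  ─────────────────
  a b c d e f g h

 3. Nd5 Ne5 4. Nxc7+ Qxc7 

  a b c d e f g h
  ─────────────────
8│♜ · ♝ · ♚ ♝ · ♜│8
7│♟ ♟ ♛ ♟ ♟ ♟ ♟ ♟│7
6│· · · · · · · ♞│6
5│· · · · ♞ · · ·│5
4│· · · · · · · ·│4
3│· · · · · ♘ · ·│3
2│♙ ♙ ♙ ♙ ♙ ♙ ♙ ♙│2
1│♖ · ♗ ♕ ♔ ♗ · ♖│1
  ─────────────────
  a b c d e f g h

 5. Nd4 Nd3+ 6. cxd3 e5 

  a b c d e f g h
  ─────────────────
8│♜ · ♝ · ♚ ♝ · ♜│8
7│♟ ♟ ♛ ♟ · ♟ ♟ ♟│7
6│· · · · · · · ♞│6
5│· · · · ♟ · · ·│5
4│· · · ♘ · · · ·│4
3│· · · ♙ · · · ·│3
2│♙ ♙ · ♙ ♙ ♙ ♙ ♙│2
1│♖ · ♗ ♕ ♔ ♗ · ♖│1
  ─────────────────
  a b c d e f g h

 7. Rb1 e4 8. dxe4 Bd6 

  a b c d e f g h
  ─────────────────
8│♜ · ♝ · ♚ · · ♜│8
7│♟ ♟ ♛ ♟ · ♟ ♟ ♟│7
6│· · · ♝ · · · ♞│6
5│· · · · · · · ·│5
4│· · · ♘ ♙ · · ·│4
3│· · · · · · · ·│3
2│♙ ♙ · ♙ ♙ ♙ ♙ ♙│2
1│· ♖ ♗ ♕ ♔ ♗ · ♖│1
  ─────────────────
  a b c d e f g h

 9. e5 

  a b c d e f g h
  ─────────────────
8│♜ · ♝ · ♚ · · ♜│8
7│♟ ♟ ♛ ♟ · ♟ ♟ ♟│7
6│· · · ♝ · · · ♞│6
5│· · · · ♙ · · ·│5
4│· · · ♘ · · · ·│4
3│· · · · · · · ·│3
2│♙ ♙ · ♙ ♙ ♙ ♙ ♙│2
1│· ♖ ♗ ♕ ♔ ♗ · ♖│1
  ─────────────────
  a b c d e f g h


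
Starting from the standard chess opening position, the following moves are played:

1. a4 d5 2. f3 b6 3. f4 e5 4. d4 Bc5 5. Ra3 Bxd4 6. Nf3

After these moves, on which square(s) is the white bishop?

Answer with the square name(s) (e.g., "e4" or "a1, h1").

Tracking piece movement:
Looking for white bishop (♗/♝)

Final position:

  a b c d e f g h
  ─────────────────
8│♜ ♞ ♝ ♛ ♚ · ♞ ♜│8
7│♟ · ♟ · · ♟ ♟ ♟│7
6│· ♟ · · · · · ·│6
5│· · · ♟ ♟ · · ·│5
4│♙ · · ♝ · ♙ · ·│4
3│♖ · · · · ♘ · ·│3
2│· ♙ ♙ · ♙ · ♙ ♙│2
1│· ♘ ♗ ♕ ♔ ♗ · ♖│1
  ─────────────────
  a b c d e f g h


c1, f1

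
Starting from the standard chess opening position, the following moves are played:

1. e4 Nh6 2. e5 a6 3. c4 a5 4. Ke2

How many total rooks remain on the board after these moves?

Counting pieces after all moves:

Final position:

  a b c d e f g h
  ─────────────────
8│♜ ♞ ♝ ♛ ♚ ♝ · ♜│8
7│· ♟ ♟ ♟ ♟ ♟ ♟ ♟│7
6│· · · · · · · ♞│6
5│♟ · · · ♙ · · ·│5
4│· · ♙ · · · · ·│4
3│· · · · · · · ·│3
2│♙ ♙ · ♙ ♔ ♙ ♙ ♙│2
1│♖ ♘ ♗ ♕ · ♗ ♘ ♖│1
  ─────────────────
  a b c d e f g h


4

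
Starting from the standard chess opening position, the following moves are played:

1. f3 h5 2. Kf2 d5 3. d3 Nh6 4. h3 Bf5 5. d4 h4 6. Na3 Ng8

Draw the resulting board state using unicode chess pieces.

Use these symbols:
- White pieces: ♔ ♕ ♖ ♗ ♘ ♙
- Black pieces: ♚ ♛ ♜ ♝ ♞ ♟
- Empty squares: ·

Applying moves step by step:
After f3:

♜ ♞ ♝ ♛ ♚ ♝ ♞ ♜
♟ ♟ ♟ ♟ ♟ ♟ ♟ ♟
· · · · · · · ·
· · · · · · · ·
· · · · · · · ·
· · · · · ♙ · ·
♙ ♙ ♙ ♙ ♙ · ♙ ♙
♖ ♘ ♗ ♕ ♔ ♗ ♘ ♖


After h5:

♜ ♞ ♝ ♛ ♚ ♝ ♞ ♜
♟ ♟ ♟ ♟ ♟ ♟ ♟ ·
· · · · · · · ·
· · · · · · · ♟
· · · · · · · ·
· · · · · ♙ · ·
♙ ♙ ♙ ♙ ♙ · ♙ ♙
♖ ♘ ♗ ♕ ♔ ♗ ♘ ♖


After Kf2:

♜ ♞ ♝ ♛ ♚ ♝ ♞ ♜
♟ ♟ ♟ ♟ ♟ ♟ ♟ ·
· · · · · · · ·
· · · · · · · ♟
· · · · · · · ·
· · · · · ♙ · ·
♙ ♙ ♙ ♙ ♙ ♔ ♙ ♙
♖ ♘ ♗ ♕ · ♗ ♘ ♖


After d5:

♜ ♞ ♝ ♛ ♚ ♝ ♞ ♜
♟ ♟ ♟ · ♟ ♟ ♟ ·
· · · · · · · ·
· · · ♟ · · · ♟
· · · · · · · ·
· · · · · ♙ · ·
♙ ♙ ♙ ♙ ♙ ♔ ♙ ♙
♖ ♘ ♗ ♕ · ♗ ♘ ♖


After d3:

♜ ♞ ♝ ♛ ♚ ♝ ♞ ♜
♟ ♟ ♟ · ♟ ♟ ♟ ·
· · · · · · · ·
· · · ♟ · · · ♟
· · · · · · · ·
· · · ♙ · ♙ · ·
♙ ♙ ♙ · ♙ ♔ ♙ ♙
♖ ♘ ♗ ♕ · ♗ ♘ ♖


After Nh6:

♜ ♞ ♝ ♛ ♚ ♝ · ♜
♟ ♟ ♟ · ♟ ♟ ♟ ·
· · · · · · · ♞
· · · ♟ · · · ♟
· · · · · · · ·
· · · ♙ · ♙ · ·
♙ ♙ ♙ · ♙ ♔ ♙ ♙
♖ ♘ ♗ ♕ · ♗ ♘ ♖


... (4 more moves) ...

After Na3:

♜ ♞ · ♛ ♚ ♝ · ♜
♟ ♟ ♟ · ♟ ♟ ♟ ·
· · · · · · · ♞
· · · ♟ · ♝ · ·
· · · ♙ · · · ♟
♘ · · · · ♙ · ♙
♙ ♙ ♙ · ♙ ♔ ♙ ·
♖ · ♗ ♕ · ♗ ♘ ♖


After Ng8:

♜ ♞ · ♛ ♚ ♝ ♞ ♜
♟ ♟ ♟ · ♟ ♟ ♟ ·
· · · · · · · ·
· · · ♟ · ♝ · ·
· · · ♙ · · · ♟
♘ · · · · ♙ · ♙
♙ ♙ ♙ · ♙ ♔ ♙ ·
♖ · ♗ ♕ · ♗ ♘ ♖



  a b c d e f g h
  ─────────────────
8│♜ ♞ · ♛ ♚ ♝ ♞ ♜│8
7│♟ ♟ ♟ · ♟ ♟ ♟ ·│7
6│· · · · · · · ·│6
5│· · · ♟ · ♝ · ·│5
4│· · · ♙ · · · ♟│4
3│♘ · · · · ♙ · ♙│3
2│♙ ♙ ♙ · ♙ ♔ ♙ ·│2
1│♖ · ♗ ♕ · ♗ ♘ ♖│1
  ─────────────────
  a b c d e f g h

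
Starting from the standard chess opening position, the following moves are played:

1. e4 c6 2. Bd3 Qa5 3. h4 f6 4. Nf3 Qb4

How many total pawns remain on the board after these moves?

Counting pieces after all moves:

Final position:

  a b c d e f g h
  ─────────────────
8│♜ ♞ ♝ · ♚ ♝ ♞ ♜│8
7│♟ ♟ · ♟ ♟ · ♟ ♟│7
6│· · ♟ · · ♟ · ·│6
5│· · · · · · · ·│5
4│· ♛ · · ♙ · · ♙│4
3│· · · ♗ · ♘ · ·│3
2│♙ ♙ ♙ ♙ · ♙ ♙ ·│2
1│♖ ♘ ♗ ♕ ♔ · · ♖│1
  ─────────────────
  a b c d e f g h


16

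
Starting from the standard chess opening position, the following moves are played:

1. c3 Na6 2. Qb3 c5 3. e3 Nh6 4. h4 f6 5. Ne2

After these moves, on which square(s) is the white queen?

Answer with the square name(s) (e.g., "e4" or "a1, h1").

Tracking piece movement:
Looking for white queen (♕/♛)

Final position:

  a b c d e f g h
  ─────────────────
8│♜ · ♝ ♛ ♚ ♝ · ♜│8
7│♟ ♟ · ♟ ♟ · ♟ ♟│7
6│♞ · · · · ♟ · ♞│6
5│· · ♟ · · · · ·│5
4│· · · · · · · ♙│4
3│· ♕ ♙ · ♙ · · ·│3
2│♙ ♙ · ♙ ♘ ♙ ♙ ·│2
1│♖ ♘ ♗ · ♔ ♗ · ♖│1
  ─────────────────
  a b c d e f g h


b3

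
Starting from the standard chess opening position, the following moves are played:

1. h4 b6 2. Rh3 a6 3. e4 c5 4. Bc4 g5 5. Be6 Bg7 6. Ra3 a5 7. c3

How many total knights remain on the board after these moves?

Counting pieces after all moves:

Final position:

  a b c d e f g h
  ─────────────────
8│♜ ♞ ♝ ♛ ♚ · ♞ ♜│8
7│· · · ♟ ♟ ♟ ♝ ♟│7
6│· ♟ · · ♗ · · ·│6
5│♟ · ♟ · · · ♟ ·│5
4│· · · · ♙ · · ♙│4
3│♖ · ♙ · · · · ·│3
2│♙ ♙ · ♙ · ♙ ♙ ·│2
1│♖ ♘ ♗ ♕ ♔ · ♘ ·│1
  ─────────────────
  a b c d e f g h


4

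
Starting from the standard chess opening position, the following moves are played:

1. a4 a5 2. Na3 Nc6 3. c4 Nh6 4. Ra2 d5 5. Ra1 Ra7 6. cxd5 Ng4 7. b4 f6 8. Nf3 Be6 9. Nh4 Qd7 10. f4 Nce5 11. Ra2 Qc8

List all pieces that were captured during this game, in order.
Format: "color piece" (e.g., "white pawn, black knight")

Tracking captures:
  cxd5: captured black pawn

black pawn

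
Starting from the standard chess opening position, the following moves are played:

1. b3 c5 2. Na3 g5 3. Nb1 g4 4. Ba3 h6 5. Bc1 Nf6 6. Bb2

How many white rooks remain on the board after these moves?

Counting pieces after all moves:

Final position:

  a b c d e f g h
  ─────────────────
8│♜ ♞ ♝ ♛ ♚ ♝ · ♜│8
7│♟ ♟ · ♟ ♟ ♟ · ·│7
6│· · · · · ♞ · ♟│6
5│· · ♟ · · · · ·│5
4│· · · · · · ♟ ·│4
3│· ♙ · · · · · ·│3
2│♙ ♗ ♙ ♙ ♙ ♙ ♙ ♙│2
1│♖ ♘ · ♕ ♔ ♗ ♘ ♖│1
  ─────────────────
  a b c d e f g h


2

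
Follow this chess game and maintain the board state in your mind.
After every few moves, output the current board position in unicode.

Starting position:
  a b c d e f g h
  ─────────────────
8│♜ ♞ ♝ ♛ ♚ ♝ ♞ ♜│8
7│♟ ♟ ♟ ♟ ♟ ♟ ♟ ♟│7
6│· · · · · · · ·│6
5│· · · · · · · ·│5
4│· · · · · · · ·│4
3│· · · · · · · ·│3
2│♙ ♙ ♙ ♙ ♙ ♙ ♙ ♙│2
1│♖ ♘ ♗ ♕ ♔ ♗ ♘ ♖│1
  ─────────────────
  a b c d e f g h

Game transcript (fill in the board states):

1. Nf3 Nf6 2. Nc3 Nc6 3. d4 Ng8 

  a b c d e f g h
  ─────────────────
8│♜ · ♝ ♛ ♚ ♝ ♞ ♜│8
7│♟ ♟ ♟ ♟ ♟ ♟ ♟ ♟│7
6│· · ♞ · · · · ·│6
5│· · · · · · · ·│5
4│· · · ♙ · · · ·│4
3│· · ♘ · · ♘ · ·│3
2│♙ ♙ ♙ · ♙ ♙ ♙ ♙│2
1│♖ · ♗ ♕ ♔ ♗ · ♖│1
  ─────────────────
  a b c d e f g h

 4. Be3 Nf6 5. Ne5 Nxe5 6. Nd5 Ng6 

  a b c d e f g h
  ─────────────────
8│♜ · ♝ ♛ ♚ ♝ · ♜│8
7│♟ ♟ ♟ ♟ ♟ ♟ ♟ ♟│7
6│· · · · · ♞ ♞ ·│6
5│· · · ♘ · · · ·│5
4│· · · ♙ · · · ·│4
3│· · · · ♗ · · ·│3
2│♙ ♙ ♙ · ♙ ♙ ♙ ♙│2
1│♖ · · ♕ ♔ ♗ · ♖│1
  ─────────────────
  a b c d e f g h

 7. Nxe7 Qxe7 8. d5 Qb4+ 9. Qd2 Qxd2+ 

  a b c d e f g h
  ─────────────────
8│♜ · ♝ · ♚ ♝ · ♜│8
7│♟ ♟ ♟ ♟ · ♟ ♟ ♟│7
6│· · · · · ♞ ♞ ·│6
5│· · · ♙ · · · ·│5
4│· · · · · · · ·│4
3│· · · · ♗ · · ·│3
2│♙ ♙ ♙ ♛ ♙ ♙ ♙ ♙│2
1│♖ · · · ♔ ♗ · ♖│1
  ─────────────────
  a b c d e f g h

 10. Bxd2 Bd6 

  a b c d e f g h
  ─────────────────
8│♜ · ♝ · ♚ · · ♜│8
7│♟ ♟ ♟ ♟ · ♟ ♟ ♟│7
6│· · · ♝ · ♞ ♞ ·│6
5│· · · ♙ · · · ·│5
4│· · · · · · · ·│4
3│· · · · · · · ·│3
2│♙ ♙ ♙ ♗ ♙ ♙ ♙ ♙│2
1│♖ · · · ♔ ♗ · ♖│1
  ─────────────────
  a b c d e f g h


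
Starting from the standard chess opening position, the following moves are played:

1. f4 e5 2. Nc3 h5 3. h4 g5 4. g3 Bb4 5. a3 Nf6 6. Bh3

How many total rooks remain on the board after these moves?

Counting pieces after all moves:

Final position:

  a b c d e f g h
  ─────────────────
8│♜ ♞ ♝ ♛ ♚ · · ♜│8
7│♟ ♟ ♟ ♟ · ♟ · ·│7
6│· · · · · ♞ · ·│6
5│· · · · ♟ · ♟ ♟│5
4│· ♝ · · · ♙ · ♙│4
3│♙ · ♘ · · · ♙ ♗│3
2│· ♙ ♙ ♙ ♙ · · ·│2
1│♖ · ♗ ♕ ♔ · ♘ ♖│1
  ─────────────────
  a b c d e f g h


4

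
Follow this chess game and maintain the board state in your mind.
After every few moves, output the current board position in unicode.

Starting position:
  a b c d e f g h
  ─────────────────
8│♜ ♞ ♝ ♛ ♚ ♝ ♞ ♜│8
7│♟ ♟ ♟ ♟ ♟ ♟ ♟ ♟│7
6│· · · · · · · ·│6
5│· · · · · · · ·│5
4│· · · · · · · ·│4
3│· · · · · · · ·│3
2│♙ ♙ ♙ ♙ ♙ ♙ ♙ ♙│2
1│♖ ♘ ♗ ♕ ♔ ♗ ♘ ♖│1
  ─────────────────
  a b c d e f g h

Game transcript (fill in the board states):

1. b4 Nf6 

  a b c d e f g h
  ─────────────────
8│♜ ♞ ♝ ♛ ♚ ♝ · ♜│8
7│♟ ♟ ♟ ♟ ♟ ♟ ♟ ♟│7
6│· · · · · ♞ · ·│6
5│· · · · · · · ·│5
4│· ♙ · · · · · ·│4
3│· · · · · · · ·│3
2│♙ · ♙ ♙ ♙ ♙ ♙ ♙│2
1│♖ ♘ ♗ ♕ ♔ ♗ ♘ ♖│1
  ─────────────────
  a b c d e f g h

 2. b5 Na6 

  a b c d e f g h
  ─────────────────
8│♜ · ♝ ♛ ♚ ♝ · ♜│8
7│♟ ♟ ♟ ♟ ♟ ♟ ♟ ♟│7
6│♞ · · · · ♞ · ·│6
5│· ♙ · · · · · ·│5
4│· · · · · · · ·│4
3│· · · · · · · ·│3
2│♙ · ♙ ♙ ♙ ♙ ♙ ♙│2
1│♖ ♘ ♗ ♕ ♔ ♗ ♘ ♖│1
  ─────────────────
  a b c d e f g h

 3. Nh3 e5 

  a b c d e f g h
  ─────────────────
8│♜ · ♝ ♛ ♚ ♝ · ♜│8
7│♟ ♟ ♟ ♟ · ♟ ♟ ♟│7
6│♞ · · · · ♞ · ·│6
5│· ♙ · · ♟ · · ·│5
4│· · · · · · · ·│4
3│· · · · · · · ♘│3
2│♙ · ♙ ♙ ♙ ♙ ♙ ♙│2
1│♖ ♘ ♗ ♕ ♔ ♗ · ♖│1
  ─────────────────
  a b c d e f g h



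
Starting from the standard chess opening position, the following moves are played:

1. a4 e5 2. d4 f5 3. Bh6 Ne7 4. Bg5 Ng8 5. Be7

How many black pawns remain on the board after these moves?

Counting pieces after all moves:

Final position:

  a b c d e f g h
  ─────────────────
8│♜ ♞ ♝ ♛ ♚ ♝ ♞ ♜│8
7│♟ ♟ ♟ ♟ ♗ · ♟ ♟│7
6│· · · · · · · ·│6
5│· · · · ♟ ♟ · ·│5
4│♙ · · ♙ · · · ·│4
3│· · · · · · · ·│3
2│· ♙ ♙ · ♙ ♙ ♙ ♙│2
1│♖ ♘ · ♕ ♔ ♗ ♘ ♖│1
  ─────────────────
  a b c d e f g h


8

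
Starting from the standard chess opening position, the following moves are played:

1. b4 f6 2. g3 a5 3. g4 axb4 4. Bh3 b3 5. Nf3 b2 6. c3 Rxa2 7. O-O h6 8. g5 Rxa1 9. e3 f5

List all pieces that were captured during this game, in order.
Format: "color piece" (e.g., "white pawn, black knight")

Tracking captures:
  axb4: captured white pawn
  Rxa2: captured white pawn
  Rxa1: captured white rook

white pawn, white pawn, white rook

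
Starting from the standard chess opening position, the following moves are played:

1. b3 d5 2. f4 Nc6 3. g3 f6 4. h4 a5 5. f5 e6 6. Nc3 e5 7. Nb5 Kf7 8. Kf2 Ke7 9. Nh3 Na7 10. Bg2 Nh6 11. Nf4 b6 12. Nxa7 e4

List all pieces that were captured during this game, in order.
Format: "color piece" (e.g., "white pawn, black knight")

Tracking captures:
  Nxa7: captured black knight

black knight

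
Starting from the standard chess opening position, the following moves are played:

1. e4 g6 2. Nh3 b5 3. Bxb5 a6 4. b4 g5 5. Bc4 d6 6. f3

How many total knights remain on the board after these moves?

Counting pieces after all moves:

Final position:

  a b c d e f g h
  ─────────────────
8│♜ ♞ ♝ ♛ ♚ ♝ ♞ ♜│8
7│· · ♟ · ♟ ♟ · ♟│7
6│♟ · · ♟ · · · ·│6
5│· · · · · · ♟ ·│5
4│· ♙ ♗ · ♙ · · ·│4
3│· · · · · ♙ · ♘│3
2│♙ · ♙ ♙ · · ♙ ♙│2
1│♖ ♘ ♗ ♕ ♔ · · ♖│1
  ─────────────────
  a b c d e f g h


4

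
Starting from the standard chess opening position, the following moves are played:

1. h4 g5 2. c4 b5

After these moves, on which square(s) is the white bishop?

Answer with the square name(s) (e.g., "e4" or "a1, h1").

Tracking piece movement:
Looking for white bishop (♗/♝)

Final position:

  a b c d e f g h
  ─────────────────
8│♜ ♞ ♝ ♛ ♚ ♝ ♞ ♜│8
7│♟ · ♟ ♟ ♟ ♟ · ♟│7
6│· · · · · · · ·│6
5│· ♟ · · · · ♟ ·│5
4│· · ♙ · · · · ♙│4
3│· · · · · · · ·│3
2│♙ ♙ · ♙ ♙ ♙ ♙ ·│2
1│♖ ♘ ♗ ♕ ♔ ♗ ♘ ♖│1
  ─────────────────
  a b c d e f g h


c1, f1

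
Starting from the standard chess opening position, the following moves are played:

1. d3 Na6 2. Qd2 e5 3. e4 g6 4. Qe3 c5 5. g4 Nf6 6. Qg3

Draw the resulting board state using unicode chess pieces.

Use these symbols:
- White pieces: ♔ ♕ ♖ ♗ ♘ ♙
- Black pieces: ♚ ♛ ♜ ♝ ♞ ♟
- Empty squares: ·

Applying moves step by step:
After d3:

♜ ♞ ♝ ♛ ♚ ♝ ♞ ♜
♟ ♟ ♟ ♟ ♟ ♟ ♟ ♟
· · · · · · · ·
· · · · · · · ·
· · · · · · · ·
· · · ♙ · · · ·
♙ ♙ ♙ · ♙ ♙ ♙ ♙
♖ ♘ ♗ ♕ ♔ ♗ ♘ ♖


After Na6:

♜ · ♝ ♛ ♚ ♝ ♞ ♜
♟ ♟ ♟ ♟ ♟ ♟ ♟ ♟
♞ · · · · · · ·
· · · · · · · ·
· · · · · · · ·
· · · ♙ · · · ·
♙ ♙ ♙ · ♙ ♙ ♙ ♙
♖ ♘ ♗ ♕ ♔ ♗ ♘ ♖


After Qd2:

♜ · ♝ ♛ ♚ ♝ ♞ ♜
♟ ♟ ♟ ♟ ♟ ♟ ♟ ♟
♞ · · · · · · ·
· · · · · · · ·
· · · · · · · ·
· · · ♙ · · · ·
♙ ♙ ♙ ♕ ♙ ♙ ♙ ♙
♖ ♘ ♗ · ♔ ♗ ♘ ♖


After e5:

♜ · ♝ ♛ ♚ ♝ ♞ ♜
♟ ♟ ♟ ♟ · ♟ ♟ ♟
♞ · · · · · · ·
· · · · ♟ · · ·
· · · · · · · ·
· · · ♙ · · · ·
♙ ♙ ♙ ♕ ♙ ♙ ♙ ♙
♖ ♘ ♗ · ♔ ♗ ♘ ♖


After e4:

♜ · ♝ ♛ ♚ ♝ ♞ ♜
♟ ♟ ♟ ♟ · ♟ ♟ ♟
♞ · · · · · · ·
· · · · ♟ · · ·
· · · · ♙ · · ·
· · · ♙ · · · ·
♙ ♙ ♙ ♕ · ♙ ♙ ♙
♖ ♘ ♗ · ♔ ♗ ♘ ♖


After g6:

♜ · ♝ ♛ ♚ ♝ ♞ ♜
♟ ♟ ♟ ♟ · ♟ · ♟
♞ · · · · · ♟ ·
· · · · ♟ · · ·
· · · · ♙ · · ·
· · · ♙ · · · ·
♙ ♙ ♙ ♕ · ♙ ♙ ♙
♖ ♘ ♗ · ♔ ♗ ♘ ♖


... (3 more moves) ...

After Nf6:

♜ · ♝ ♛ ♚ ♝ · ♜
♟ ♟ · ♟ · ♟ · ♟
♞ · · · · ♞ ♟ ·
· · ♟ · ♟ · · ·
· · · · ♙ · ♙ ·
· · · ♙ ♕ · · ·
♙ ♙ ♙ · · ♙ · ♙
♖ ♘ ♗ · ♔ ♗ ♘ ♖


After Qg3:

♜ · ♝ ♛ ♚ ♝ · ♜
♟ ♟ · ♟ · ♟ · ♟
♞ · · · · ♞ ♟ ·
· · ♟ · ♟ · · ·
· · · · ♙ · ♙ ·
· · · ♙ · · ♕ ·
♙ ♙ ♙ · · ♙ · ♙
♖ ♘ ♗ · ♔ ♗ ♘ ♖



  a b c d e f g h
  ─────────────────
8│♜ · ♝ ♛ ♚ ♝ · ♜│8
7│♟ ♟ · ♟ · ♟ · ♟│7
6│♞ · · · · ♞ ♟ ·│6
5│· · ♟ · ♟ · · ·│5
4│· · · · ♙ · ♙ ·│4
3│· · · ♙ · · ♕ ·│3
2│♙ ♙ ♙ · · ♙ · ♙│2
1│♖ ♘ ♗ · ♔ ♗ ♘ ♖│1
  ─────────────────
  a b c d e f g h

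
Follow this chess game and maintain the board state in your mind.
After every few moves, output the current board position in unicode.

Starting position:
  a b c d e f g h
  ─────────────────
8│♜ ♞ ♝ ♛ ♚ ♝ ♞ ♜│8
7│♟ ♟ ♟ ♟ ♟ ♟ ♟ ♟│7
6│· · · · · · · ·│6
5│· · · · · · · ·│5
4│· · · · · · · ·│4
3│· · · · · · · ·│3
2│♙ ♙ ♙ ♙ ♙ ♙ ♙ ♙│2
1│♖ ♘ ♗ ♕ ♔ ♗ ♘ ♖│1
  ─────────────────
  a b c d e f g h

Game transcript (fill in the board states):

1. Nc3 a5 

  a b c d e f g h
  ─────────────────
8│♜ ♞ ♝ ♛ ♚ ♝ ♞ ♜│8
7│· ♟ ♟ ♟ ♟ ♟ ♟ ♟│7
6│· · · · · · · ·│6
5│♟ · · · · · · ·│5
4│· · · · · · · ·│4
3│· · ♘ · · · · ·│3
2│♙ ♙ ♙ ♙ ♙ ♙ ♙ ♙│2
1│♖ · ♗ ♕ ♔ ♗ ♘ ♖│1
  ─────────────────
  a b c d e f g h

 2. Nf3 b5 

  a b c d e f g h
  ─────────────────
8│♜ ♞ ♝ ♛ ♚ ♝ ♞ ♜│8
7│· · ♟ ♟ ♟ ♟ ♟ ♟│7
6│· · · · · · · ·│6
5│♟ ♟ · · · · · ·│5
4│· · · · · · · ·│4
3│· · ♘ · · ♘ · ·│3
2│♙ ♙ ♙ ♙ ♙ ♙ ♙ ♙│2
1│♖ · ♗ ♕ ♔ ♗ · ♖│1
  ─────────────────
  a b c d e f g h

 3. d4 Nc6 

  a b c d e f g h
  ─────────────────
8│♜ · ♝ ♛ ♚ ♝ ♞ ♜│8
7│· · ♟ ♟ ♟ ♟ ♟ ♟│7
6│· · ♞ · · · · ·│6
5│♟ ♟ · · · · · ·│5
4│· · · ♙ · · · ·│4
3│· · ♘ · · ♘ · ·│3
2│♙ ♙ ♙ · ♙ ♙ ♙ ♙│2
1│♖ · ♗ ♕ ♔ ♗ · ♖│1
  ─────────────────
  a b c d e f g h



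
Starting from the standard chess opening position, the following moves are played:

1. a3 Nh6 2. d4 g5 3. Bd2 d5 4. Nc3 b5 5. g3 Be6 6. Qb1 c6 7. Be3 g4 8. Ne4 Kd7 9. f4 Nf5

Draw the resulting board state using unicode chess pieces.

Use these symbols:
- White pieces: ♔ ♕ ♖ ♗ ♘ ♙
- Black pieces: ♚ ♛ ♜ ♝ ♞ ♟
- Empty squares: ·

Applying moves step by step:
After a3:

♜ ♞ ♝ ♛ ♚ ♝ ♞ ♜
♟ ♟ ♟ ♟ ♟ ♟ ♟ ♟
· · · · · · · ·
· · · · · · · ·
· · · · · · · ·
♙ · · · · · · ·
· ♙ ♙ ♙ ♙ ♙ ♙ ♙
♖ ♘ ♗ ♕ ♔ ♗ ♘ ♖


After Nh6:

♜ ♞ ♝ ♛ ♚ ♝ · ♜
♟ ♟ ♟ ♟ ♟ ♟ ♟ ♟
· · · · · · · ♞
· · · · · · · ·
· · · · · · · ·
♙ · · · · · · ·
· ♙ ♙ ♙ ♙ ♙ ♙ ♙
♖ ♘ ♗ ♕ ♔ ♗ ♘ ♖


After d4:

♜ ♞ ♝ ♛ ♚ ♝ · ♜
♟ ♟ ♟ ♟ ♟ ♟ ♟ ♟
· · · · · · · ♞
· · · · · · · ·
· · · ♙ · · · ·
♙ · · · · · · ·
· ♙ ♙ · ♙ ♙ ♙ ♙
♖ ♘ ♗ ♕ ♔ ♗ ♘ ♖


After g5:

♜ ♞ ♝ ♛ ♚ ♝ · ♜
♟ ♟ ♟ ♟ ♟ ♟ · ♟
· · · · · · · ♞
· · · · · · ♟ ·
· · · ♙ · · · ·
♙ · · · · · · ·
· ♙ ♙ · ♙ ♙ ♙ ♙
♖ ♘ ♗ ♕ ♔ ♗ ♘ ♖


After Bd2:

♜ ♞ ♝ ♛ ♚ ♝ · ♜
♟ ♟ ♟ ♟ ♟ ♟ · ♟
· · · · · · · ♞
· · · · · · ♟ ·
· · · ♙ · · · ·
♙ · · · · · · ·
· ♙ ♙ ♗ ♙ ♙ ♙ ♙
♖ ♘ · ♕ ♔ ♗ ♘ ♖


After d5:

♜ ♞ ♝ ♛ ♚ ♝ · ♜
♟ ♟ ♟ · ♟ ♟ · ♟
· · · · · · · ♞
· · · ♟ · · ♟ ·
· · · ♙ · · · ·
♙ · · · · · · ·
· ♙ ♙ ♗ ♙ ♙ ♙ ♙
♖ ♘ · ♕ ♔ ♗ ♘ ♖


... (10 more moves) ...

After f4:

♜ ♞ · ♛ · ♝ · ♜
♟ · · ♚ ♟ ♟ · ♟
· · ♟ · ♝ · · ♞
· ♟ · ♟ · · · ·
· · · ♙ ♘ ♙ ♟ ·
♙ · · · ♗ · ♙ ·
· ♙ ♙ · ♙ · · ♙
♖ ♕ · · ♔ ♗ ♘ ♖


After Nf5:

♜ ♞ · ♛ · ♝ · ♜
♟ · · ♚ ♟ ♟ · ♟
· · ♟ · ♝ · · ·
· ♟ · ♟ · ♞ · ·
· · · ♙ ♘ ♙ ♟ ·
♙ · · · ♗ · ♙ ·
· ♙ ♙ · ♙ · · ♙
♖ ♕ · · ♔ ♗ ♘ ♖



  a b c d e f g h
  ─────────────────
8│♜ ♞ · ♛ · ♝ · ♜│8
7│♟ · · ♚ ♟ ♟ · ♟│7
6│· · ♟ · ♝ · · ·│6
5│· ♟ · ♟ · ♞ · ·│5
4│· · · ♙ ♘ ♙ ♟ ·│4
3│♙ · · · ♗ · ♙ ·│3
2│· ♙ ♙ · ♙ · · ♙│2
1│♖ ♕ · · ♔ ♗ ♘ ♖│1
  ─────────────────
  a b c d e f g h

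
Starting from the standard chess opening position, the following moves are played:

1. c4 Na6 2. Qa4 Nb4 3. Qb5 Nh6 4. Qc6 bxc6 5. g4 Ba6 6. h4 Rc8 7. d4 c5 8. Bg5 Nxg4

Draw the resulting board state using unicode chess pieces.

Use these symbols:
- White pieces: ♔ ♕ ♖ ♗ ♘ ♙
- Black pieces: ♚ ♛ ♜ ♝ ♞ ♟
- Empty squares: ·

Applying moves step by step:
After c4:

♜ ♞ ♝ ♛ ♚ ♝ ♞ ♜
♟ ♟ ♟ ♟ ♟ ♟ ♟ ♟
· · · · · · · ·
· · · · · · · ·
· · ♙ · · · · ·
· · · · · · · ·
♙ ♙ · ♙ ♙ ♙ ♙ ♙
♖ ♘ ♗ ♕ ♔ ♗ ♘ ♖


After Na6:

♜ · ♝ ♛ ♚ ♝ ♞ ♜
♟ ♟ ♟ ♟ ♟ ♟ ♟ ♟
♞ · · · · · · ·
· · · · · · · ·
· · ♙ · · · · ·
· · · · · · · ·
♙ ♙ · ♙ ♙ ♙ ♙ ♙
♖ ♘ ♗ ♕ ♔ ♗ ♘ ♖


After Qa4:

♜ · ♝ ♛ ♚ ♝ ♞ ♜
♟ ♟ ♟ ♟ ♟ ♟ ♟ ♟
♞ · · · · · · ·
· · · · · · · ·
♕ · ♙ · · · · ·
· · · · · · · ·
♙ ♙ · ♙ ♙ ♙ ♙ ♙
♖ ♘ ♗ · ♔ ♗ ♘ ♖


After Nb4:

♜ · ♝ ♛ ♚ ♝ ♞ ♜
♟ ♟ ♟ ♟ ♟ ♟ ♟ ♟
· · · · · · · ·
· · · · · · · ·
♕ ♞ ♙ · · · · ·
· · · · · · · ·
♙ ♙ · ♙ ♙ ♙ ♙ ♙
♖ ♘ ♗ · ♔ ♗ ♘ ♖


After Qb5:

♜ · ♝ ♛ ♚ ♝ ♞ ♜
♟ ♟ ♟ ♟ ♟ ♟ ♟ ♟
· · · · · · · ·
· ♕ · · · · · ·
· ♞ ♙ · · · · ·
· · · · · · · ·
♙ ♙ · ♙ ♙ ♙ ♙ ♙
♖ ♘ ♗ · ♔ ♗ ♘ ♖


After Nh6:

♜ · ♝ ♛ ♚ ♝ · ♜
♟ ♟ ♟ ♟ ♟ ♟ ♟ ♟
· · · · · · · ♞
· ♕ · · · · · ·
· ♞ ♙ · · · · ·
· · · · · · · ·
♙ ♙ · ♙ ♙ ♙ ♙ ♙
♖ ♘ ♗ · ♔ ♗ ♘ ♖


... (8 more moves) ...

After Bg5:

· · ♜ ♛ ♚ ♝ · ♜
♟ · ♟ ♟ ♟ ♟ ♟ ♟
♝ · · · · · · ♞
· · ♟ · · · ♗ ·
· ♞ ♙ ♙ · · ♙ ♙
· · · · · · · ·
♙ ♙ · · ♙ ♙ · ·
♖ ♘ · · ♔ ♗ ♘ ♖


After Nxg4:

· · ♜ ♛ ♚ ♝ · ♜
♟ · ♟ ♟ ♟ ♟ ♟ ♟
♝ · · · · · · ·
· · ♟ · · · ♗ ·
· ♞ ♙ ♙ · · ♞ ♙
· · · · · · · ·
♙ ♙ · · ♙ ♙ · ·
♖ ♘ · · ♔ ♗ ♘ ♖



  a b c d e f g h
  ─────────────────
8│· · ♜ ♛ ♚ ♝ · ♜│8
7│♟ · ♟ ♟ ♟ ♟ ♟ ♟│7
6│♝ · · · · · · ·│6
5│· · ♟ · · · ♗ ·│5
4│· ♞ ♙ ♙ · · ♞ ♙│4
3│· · · · · · · ·│3
2│♙ ♙ · · ♙ ♙ · ·│2
1│♖ ♘ · · ♔ ♗ ♘ ♖│1
  ─────────────────
  a b c d e f g h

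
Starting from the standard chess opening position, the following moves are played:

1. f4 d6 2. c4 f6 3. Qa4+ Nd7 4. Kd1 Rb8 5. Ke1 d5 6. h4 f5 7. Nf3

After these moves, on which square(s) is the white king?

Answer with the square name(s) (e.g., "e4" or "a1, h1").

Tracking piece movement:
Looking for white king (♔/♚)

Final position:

  a b c d e f g h
  ─────────────────
8│· ♜ ♝ ♛ ♚ ♝ ♞ ♜│8
7│♟ ♟ ♟ ♞ ♟ · ♟ ♟│7
6│· · · · · · · ·│6
5│· · · ♟ · ♟ · ·│5
4│♕ · ♙ · · ♙ · ♙│4
3│· · · · · ♘ · ·│3
2│♙ ♙ · ♙ ♙ · ♙ ·│2
1│♖ ♘ ♗ · ♔ ♗ · ♖│1
  ─────────────────
  a b c d e f g h


e1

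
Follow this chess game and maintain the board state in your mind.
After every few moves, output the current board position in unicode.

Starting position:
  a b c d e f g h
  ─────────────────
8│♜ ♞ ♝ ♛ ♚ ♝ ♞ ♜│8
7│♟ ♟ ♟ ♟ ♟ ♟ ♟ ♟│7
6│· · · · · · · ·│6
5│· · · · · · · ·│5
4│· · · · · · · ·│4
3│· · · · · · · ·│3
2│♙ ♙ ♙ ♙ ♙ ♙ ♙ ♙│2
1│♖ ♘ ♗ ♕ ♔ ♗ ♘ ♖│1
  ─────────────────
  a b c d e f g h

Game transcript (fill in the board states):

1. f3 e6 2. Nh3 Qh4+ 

  a b c d e f g h
  ─────────────────
8│♜ ♞ ♝ · ♚ ♝ ♞ ♜│8
7│♟ ♟ ♟ ♟ · ♟ ♟ ♟│7
6│· · · · ♟ · · ·│6
5│· · · · · · · ·│5
4│· · · · · · · ♛│4
3│· · · · · ♙ · ♘│3
2│♙ ♙ ♙ ♙ ♙ · ♙ ♙│2
1│♖ ♘ ♗ ♕ ♔ ♗ · ♖│1
  ─────────────────
  a b c d e f g h

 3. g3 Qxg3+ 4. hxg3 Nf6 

  a b c d e f g h
  ─────────────────
8│♜ ♞ ♝ · ♚ ♝ · ♜│8
7│♟ ♟ ♟ ♟ · ♟ ♟ ♟│7
6│· · · · ♟ ♞ · ·│6
5│· · · · · · · ·│5
4│· · · · · · · ·│4
3│· · · · · ♙ ♙ ♘│3
2│♙ ♙ ♙ ♙ ♙ · · ·│2
1│♖ ♘ ♗ ♕ ♔ ♗ · ♖│1
  ─────────────────
  a b c d e f g h

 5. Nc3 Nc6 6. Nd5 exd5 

  a b c d e f g h
  ─────────────────
8│♜ · ♝ · ♚ ♝ · ♜│8
7│♟ ♟ ♟ ♟ · ♟ ♟ ♟│7
6│· · ♞ · · ♞ · ·│6
5│· · · ♟ · · · ·│5
4│· · · · · · · ·│4
3│· · · · · ♙ ♙ ♘│3
2│♙ ♙ ♙ ♙ ♙ · · ·│2
1│♖ · ♗ ♕ ♔ ♗ · ♖│1
  ─────────────────
  a b c d e f g h



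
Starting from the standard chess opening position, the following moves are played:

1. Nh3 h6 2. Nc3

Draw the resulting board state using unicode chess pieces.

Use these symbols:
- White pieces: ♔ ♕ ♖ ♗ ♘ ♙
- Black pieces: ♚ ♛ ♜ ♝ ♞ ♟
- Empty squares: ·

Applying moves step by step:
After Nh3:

♜ ♞ ♝ ♛ ♚ ♝ ♞ ♜
♟ ♟ ♟ ♟ ♟ ♟ ♟ ♟
· · · · · · · ·
· · · · · · · ·
· · · · · · · ·
· · · · · · · ♘
♙ ♙ ♙ ♙ ♙ ♙ ♙ ♙
♖ ♘ ♗ ♕ ♔ ♗ · ♖


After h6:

♜ ♞ ♝ ♛ ♚ ♝ ♞ ♜
♟ ♟ ♟ ♟ ♟ ♟ ♟ ·
· · · · · · · ♟
· · · · · · · ·
· · · · · · · ·
· · · · · · · ♘
♙ ♙ ♙ ♙ ♙ ♙ ♙ ♙
♖ ♘ ♗ ♕ ♔ ♗ · ♖


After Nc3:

♜ ♞ ♝ ♛ ♚ ♝ ♞ ♜
♟ ♟ ♟ ♟ ♟ ♟ ♟ ·
· · · · · · · ♟
· · · · · · · ·
· · · · · · · ·
· · ♘ · · · · ♘
♙ ♙ ♙ ♙ ♙ ♙ ♙ ♙
♖ · ♗ ♕ ♔ ♗ · ♖



  a b c d e f g h
  ─────────────────
8│♜ ♞ ♝ ♛ ♚ ♝ ♞ ♜│8
7│♟ ♟ ♟ ♟ ♟ ♟ ♟ ·│7
6│· · · · · · · ♟│6
5│· · · · · · · ·│5
4│· · · · · · · ·│4
3│· · ♘ · · · · ♘│3
2│♙ ♙ ♙ ♙ ♙ ♙ ♙ ♙│2
1│♖ · ♗ ♕ ♔ ♗ · ♖│1
  ─────────────────
  a b c d e f g h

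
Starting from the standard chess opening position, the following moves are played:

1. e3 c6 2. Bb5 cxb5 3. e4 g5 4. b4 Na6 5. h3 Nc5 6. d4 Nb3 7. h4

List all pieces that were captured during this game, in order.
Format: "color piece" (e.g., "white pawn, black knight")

Tracking captures:
  cxb5: captured white bishop

white bishop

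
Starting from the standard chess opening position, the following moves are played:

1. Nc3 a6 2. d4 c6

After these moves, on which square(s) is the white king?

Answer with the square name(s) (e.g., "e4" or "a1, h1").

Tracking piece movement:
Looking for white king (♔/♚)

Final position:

  a b c d e f g h
  ─────────────────
8│♜ ♞ ♝ ♛ ♚ ♝ ♞ ♜│8
7│· ♟ · ♟ ♟ ♟ ♟ ♟│7
6│♟ · ♟ · · · · ·│6
5│· · · · · · · ·│5
4│· · · ♙ · · · ·│4
3│· · ♘ · · · · ·│3
2│♙ ♙ ♙ · ♙ ♙ ♙ ♙│2
1│♖ · ♗ ♕ ♔ ♗ ♘ ♖│1
  ─────────────────
  a b c d e f g h


e1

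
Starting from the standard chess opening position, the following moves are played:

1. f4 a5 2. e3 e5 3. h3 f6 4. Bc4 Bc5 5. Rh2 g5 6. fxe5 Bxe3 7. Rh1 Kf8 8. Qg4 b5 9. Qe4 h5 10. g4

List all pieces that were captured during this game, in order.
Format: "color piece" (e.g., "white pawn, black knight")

Tracking captures:
  fxe5: captured black pawn
  Bxe3: captured white pawn

black pawn, white pawn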